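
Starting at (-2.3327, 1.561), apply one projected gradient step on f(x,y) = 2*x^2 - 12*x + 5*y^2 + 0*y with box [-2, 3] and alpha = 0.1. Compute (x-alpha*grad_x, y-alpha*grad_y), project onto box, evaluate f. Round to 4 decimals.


Step 1: Compute gradient at (-2.3327, 1.561).
grad_x = 2*2*-2.3327 - 12 = -21.3308
grad_y = 2*5*1.561 + 0 = 15.61
Step 2: Gradient step.
x_raw = -2.3327 - 0.1*-21.3308 = -0.1996
y_raw = 1.561 - 0.1*15.61 = 0.0
Step 3: Project onto [-2, 3].
x_proj = clip(-0.1996) = -0.1996
y_proj = clip(0.0) = 0.0
Step 4: Evaluate f.
f(-0.1996, 0.0) = 2.4751


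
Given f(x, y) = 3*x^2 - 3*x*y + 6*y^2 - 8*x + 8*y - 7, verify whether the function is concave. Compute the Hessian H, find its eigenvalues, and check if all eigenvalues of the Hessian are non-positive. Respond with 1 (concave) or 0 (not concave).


The Hessian of f(x,y) = 3*x^2 - 3*x*y + 6*y^2 - 8*x + 8*y - 7 is:
H = [[6, -3], [-3, 12]]
Trace = 6 + 12 = 18
Determinant = 6*12 - (-3)^2 = 63
Discriminant = (18)^2 - 4*63 = 72.0
Eigenvalues: lambda_1 = 4.7574, lambda_2 = 13.2426
The function is not concave.

0


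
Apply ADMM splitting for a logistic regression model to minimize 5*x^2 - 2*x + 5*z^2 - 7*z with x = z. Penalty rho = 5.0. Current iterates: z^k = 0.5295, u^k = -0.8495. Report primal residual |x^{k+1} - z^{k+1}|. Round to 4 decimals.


ADMM iteration with rho = 5.0, z^k = 0.5295, u^k = -0.8495
Step 1: x-update.
Minimize 5*x^2 - 2*x + (5.0/2)*(x - 0.5295 - 0.8495)^2
FOC: (2*5 + 5.0)*x = 2 + 5.0*(0.5295 + 0.8495)
x^{k+1} = 0.593
Step 2: z-update.
Minimize 5*z^2 - 7*z + (5.0/2)*(0.593 - z - 0.8495)^2
FOC: (2*5 + 5.0)*z = 7 + 5.0*(0.593 - 0.8495)
z^{k+1} = 0.3812
Step 3: u-update.
u^{k+1} = -0.8495 + 0.593 - 0.3812 = -0.6377
Step 4: Primal residual = |0.593 - 0.3812| = 0.2118


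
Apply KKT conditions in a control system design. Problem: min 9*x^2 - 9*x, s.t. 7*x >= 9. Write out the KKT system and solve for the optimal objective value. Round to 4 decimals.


Step 1: Try lambda = 0 (constraint inactive).
x_unc = 9/(2*9) = 0.5
Check: 7*0.5 = 3.5 < 9 -- violated!
Step 2: Constraint must be active: 7*x = 9
x* = 9/7 = 1.2857 (rounded; the exact value 9/7 is used below)
lambda = (2*9*(9/7) - 9)/7 = 2.0204
Step 3: Compute optimal value.
f(x*) = 9*(9/7)^2 - 9*(9/7) = 3.3061


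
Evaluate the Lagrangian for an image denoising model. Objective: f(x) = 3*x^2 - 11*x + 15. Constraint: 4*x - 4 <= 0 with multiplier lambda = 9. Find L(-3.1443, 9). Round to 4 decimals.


Step 1: Evaluate f(x).
f(-3.1443) = 3*(-3.1443)^2 - 11*(-3.1443) + 15 = 79.2472
Step 2: Evaluate g(x).
g(-3.1443) = 4*-3.1443 - 4 = -16.5772
Step 3: Compute Lagrangian.
L = 79.2472 + 9*-16.5772 = -69.9476


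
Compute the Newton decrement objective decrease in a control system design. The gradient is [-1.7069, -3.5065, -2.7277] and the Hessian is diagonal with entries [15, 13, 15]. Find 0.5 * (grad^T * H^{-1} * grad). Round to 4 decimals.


Step 1: H is diagonal, so H^(-1) * g = [-0.1138, -0.2697, -0.1818].
Step 2: g^T H^(-1) g = sum_i g_i^2 / H_ii
  = (-1.7069)^2/15 + (-3.5065)^2/13 + (-2.7277)^2/15
  = 0.1942 + 0.9458 + 0.496 = 1.6361
Step 3: Objective decrease = 0.5 * g^T H^(-1) g = 0.818


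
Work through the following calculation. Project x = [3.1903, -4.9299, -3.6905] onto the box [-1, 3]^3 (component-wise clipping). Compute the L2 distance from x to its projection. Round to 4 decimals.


Project each component onto [-1, 3].
clip(3.1903) = 3.0, clip(-4.9299) = -1.0, clip(-3.6905) = -1.0
Projection = [3.0, -1.0, -1.0]
Squared diffs: [0.0362, 15.4441, 7.2388]
Distance = sqrt(22.7191) = 4.7665


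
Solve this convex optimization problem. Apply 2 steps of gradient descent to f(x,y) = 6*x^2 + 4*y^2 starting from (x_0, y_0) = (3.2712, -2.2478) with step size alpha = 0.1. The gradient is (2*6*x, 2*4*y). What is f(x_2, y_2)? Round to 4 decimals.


Gradient descent on f(x,y) = 6*x^2 + 4*y^2.
Starting point: (3.2712, -2.2478), alpha = 0.1
Step 1: grad_x = 2*6*3.2712 = 39.2544, grad_y = 2*4*-2.2478 = -17.9824
  x_1 = 3.2712 - 0.1*39.2544 = -0.6542
  y_1 = -2.2478 - 0.1*-17.9824 = -0.4496
Step 2: grad_x = 2*6*-0.6542 = -7.8509, grad_y = 2*4*-0.4496 = -3.5965
  x_2 = -0.6542 - 0.1*-7.8509 = 0.1308
  y_2 = -0.4496 - 0.1*-3.5965 = -0.0899
f(0.1308, -0.0899) = 6*0.1308^2 + 4*(-0.0899)^2 = 0.1351


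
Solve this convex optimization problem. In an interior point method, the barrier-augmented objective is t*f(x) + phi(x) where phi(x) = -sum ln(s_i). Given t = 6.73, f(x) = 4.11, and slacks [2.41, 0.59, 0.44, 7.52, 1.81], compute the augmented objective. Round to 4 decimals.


Step 1: Compute log-barrier.
ln values: [0.8796, -0.5276, -0.821, 2.0176, 0.5933]
phi = -(0.8796 - 0.5276 - 0.821 + 2.0176 + 0.5933) = -2.1419
Step 2: Compute augmented objective.
t*f(x) = 6.73*4.11 = 27.6603
Total = 27.6603 - 2.1419 = 25.5184


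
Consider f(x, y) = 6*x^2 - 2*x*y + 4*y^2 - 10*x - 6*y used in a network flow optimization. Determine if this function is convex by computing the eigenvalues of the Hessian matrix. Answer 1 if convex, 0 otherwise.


The Hessian of f(x,y) = 6*x^2 - 2*x*y + 4*y^2 - 10*x - 6*y is:
H = [[12, -2], [-2, 8]]
Trace = 12 + 8 = 20
Determinant = 12*8 - (-2)^2 = 92
Discriminant = (20)^2 - 4*92 = 32.0
Eigenvalues: lambda_1 = 7.1716, lambda_2 = 12.8284
The function is convex.

1


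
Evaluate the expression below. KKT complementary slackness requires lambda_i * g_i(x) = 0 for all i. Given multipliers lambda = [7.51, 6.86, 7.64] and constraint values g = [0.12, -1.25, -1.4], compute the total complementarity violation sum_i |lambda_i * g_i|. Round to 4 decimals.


KKT complementary slackness check:
lambda_1 * g_1 = 7.51 * 0.12 = 0.9012
lambda_2 * g_2 = 6.86 * -1.25 = -8.575
lambda_3 * g_3 = 7.64 * -1.4 = -10.696
Total violation = 0.9012 + 8.575 + 10.696 = 20.1722


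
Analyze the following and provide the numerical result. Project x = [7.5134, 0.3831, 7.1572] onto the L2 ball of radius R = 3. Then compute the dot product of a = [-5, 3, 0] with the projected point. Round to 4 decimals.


Step 1: Compute ||x|| (intermediates to 6 decimals).
||x|| = sqrt(7.5134^2 + 0.3831^2 + 7.1572^2) = 10.383807
Step 2: Project.
Since ||x|| > R, scale = R/||x|| = 3/10.383807 = 0.288911, proj(x) = scale * x
proj(x) = [2.170704, 0.110682, 2.067794]
Step 3: Dot product.
a^T * proj(x) = -5*2.170704 + 3*0.110682 + 0*2.067794 = -10.5215


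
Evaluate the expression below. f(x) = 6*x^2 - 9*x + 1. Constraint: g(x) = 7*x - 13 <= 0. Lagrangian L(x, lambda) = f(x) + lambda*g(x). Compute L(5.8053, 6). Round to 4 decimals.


Step 1: Evaluate f(x).
f(5.8053) = 6*5.8053^2 - 9*5.8053 + 1 = 150.9613
Step 2: Evaluate g(x).
g(5.8053) = 7*5.8053 - 13 = 27.6371
Step 3: Compute Lagrangian.
L = 150.9613 + 6*27.6371 = 316.7839


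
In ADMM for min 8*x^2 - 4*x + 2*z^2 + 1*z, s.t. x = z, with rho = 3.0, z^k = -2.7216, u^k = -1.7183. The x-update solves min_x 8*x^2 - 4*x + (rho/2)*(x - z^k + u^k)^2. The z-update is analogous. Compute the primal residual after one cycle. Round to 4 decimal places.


ADMM iteration with rho = 3.0, z^k = -2.7216, u^k = -1.7183
Step 1: x-update.
Minimize 8*x^2 - 4*x + (3.0/2)*(x + 2.7216 - 1.7183)^2
FOC: (2*8 + 3.0)*x = 4 + 3.0*(-2.7216 + 1.7183)
x^{k+1} = 0.0521
Step 2: z-update.
Minimize 2*z^2 + 1*z + (3.0/2)*(0.0521 - z - 1.7183)^2
FOC: (2*2 + 3.0)*z = -1 + 3.0*(0.0521 - 1.7183)
z^{k+1} = -0.8569
Step 3: u-update.
u^{k+1} = -1.7183 + 0.0521 + 0.8569 = -0.8093
Step 4: Primal residual = |0.0521 + 0.8569| = 0.909


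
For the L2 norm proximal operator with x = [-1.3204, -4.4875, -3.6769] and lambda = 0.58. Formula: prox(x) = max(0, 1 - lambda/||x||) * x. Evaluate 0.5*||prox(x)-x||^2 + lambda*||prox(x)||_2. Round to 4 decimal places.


Step 1: Compute ||x||.
||x|| = 5.9498
Step 2: Compute scaling factor.
scale = max(0, 1 - 0.58/5.9498) = 0.9025
Step 3: prox(x) = [-1.1917, -4.0501, -3.3185]
||prox(x)|| = 5.3698
Step 4: Proximal objective.
0.5*||prox-x||^2 = 0.1682
lambda*||prox|| = 3.1145
Total = 3.2827


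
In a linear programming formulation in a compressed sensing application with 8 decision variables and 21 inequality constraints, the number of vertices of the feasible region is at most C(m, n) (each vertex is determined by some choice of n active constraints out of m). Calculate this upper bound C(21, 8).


Each vertex corresponds to some choice of n active constraints out of m, so the number of vertices is at most C(m, n) = m! / (n!(m-n)!).
m = 21, n = 8
Numerator: 21 * 20 * 19 * 18 * 17 * 16 * 15 * 14
Denominator: 8! = 40320
C(21, 8) = 203490


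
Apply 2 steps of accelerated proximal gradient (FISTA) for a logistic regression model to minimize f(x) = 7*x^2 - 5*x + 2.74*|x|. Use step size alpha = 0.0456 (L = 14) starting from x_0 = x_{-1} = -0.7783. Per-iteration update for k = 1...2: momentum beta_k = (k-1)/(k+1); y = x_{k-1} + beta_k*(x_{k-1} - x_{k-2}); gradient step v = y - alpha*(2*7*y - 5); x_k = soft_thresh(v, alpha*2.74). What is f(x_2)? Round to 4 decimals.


FISTA on f(x) = 7*x^2 - 5*x + 2.74*|x|
L = 14, alpha = 0.0456
Iteration 1: beta = 0.0, y = -0.7783 + 0.0*(-0.7783 + 0.7783) = -0.7783
  grad(y) = -15.8962, v = y - alpha*grad = -0.0534
  prox(v) = soft_thresh(-0.0534, 0.1249) = 0.0
Iteration 2: beta = 0.3333, y = 0.0 + 0.3333*(0.0 + 0.7783) = 0.2594
  grad(y) = -1.3679, v = y - alpha*grad = 0.3218
  prox(v) = soft_thresh(0.3218, 0.1249) = 0.1969
f(x_2) = 7*0.1969^2 - 5*0.1969 + 2.74*|0.1969| = -0.1736


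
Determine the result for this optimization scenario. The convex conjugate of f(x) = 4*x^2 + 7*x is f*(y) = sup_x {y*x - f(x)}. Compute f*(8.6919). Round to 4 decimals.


f*(y) = sup_x {y*x - a*x^2 - b*x} = sup_x {(y-b)*x - a*x^2}
FOC: (y - b) - 2a*x = 0 => x* = (y - b)/(2a)
x* = (8.6919 - 7)/(2*4) = 0.2115
f*(8.6919) = (y-b)^2/(4a) = (8.6919 - 7)^2/(4*4)
= 2.8625/16 = 0.1789


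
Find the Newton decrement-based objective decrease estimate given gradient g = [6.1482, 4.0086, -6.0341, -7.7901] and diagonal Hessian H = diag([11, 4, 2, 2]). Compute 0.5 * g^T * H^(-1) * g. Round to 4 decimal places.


Step 1: H is diagonal, so H^(-1) * g = [0.5589, 1.0022, -3.0171, -3.8951].
Step 2: g^T H^(-1) g = sum_i g_i^2 / H_ii
  = (6.1482)^2/11 + (4.0086)^2/4 + (-6.0341)^2/2 + (-7.7901)^2/2
  = 3.4364 + 4.0172 + 18.2052 + 30.3428 = 56.0016
Step 3: Objective decrease = 0.5 * g^T H^(-1) g = 28.0008


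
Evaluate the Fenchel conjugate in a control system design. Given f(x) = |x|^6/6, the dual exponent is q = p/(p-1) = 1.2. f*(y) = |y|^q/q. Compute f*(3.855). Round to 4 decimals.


The conjugate exponent q satisfies 1/p + 1/q = 1.
p = 6, so q = 6/(6 - 1) = 1.2
|y|^q = 3.855^1.2 = 5.0493
f*(3.855) = 5.0493 / 1.2 = 4.2077


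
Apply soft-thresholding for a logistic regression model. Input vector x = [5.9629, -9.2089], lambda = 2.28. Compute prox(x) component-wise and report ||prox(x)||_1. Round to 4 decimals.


Soft-thresholding with lambda = 2.28:
prox(5.9629) = sign(5.9629)*max(|5.9629| - 2.28, 0) = 3.6829
prox(-9.2089) = sign(-9.2089)*max(|-9.2089| - 2.28, 0) = -6.9289
prox(x) = [3.6829, -6.9289]
||prox(x)||_1 = 3.6829 + 6.9289 = 10.6118


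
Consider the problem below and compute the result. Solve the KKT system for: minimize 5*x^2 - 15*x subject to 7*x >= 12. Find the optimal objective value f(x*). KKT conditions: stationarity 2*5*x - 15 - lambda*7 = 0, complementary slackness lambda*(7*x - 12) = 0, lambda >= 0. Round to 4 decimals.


Step 1: Try lambda = 0 (constraint inactive).
x_unc = 15/(2*5) = 1.5
Check: 7*1.5 = 10.5 < 12 -- violated!
Step 2: Constraint must be active: 7*x = 12
x* = 12/7 = 1.7143 (rounded; the exact value 12/7 is used below)
lambda = (2*5*(12/7) - 15)/7 = 0.3061
Step 3: Compute optimal value.
f(x*) = 5*(12/7)^2 - 15*(12/7) = -11.0204


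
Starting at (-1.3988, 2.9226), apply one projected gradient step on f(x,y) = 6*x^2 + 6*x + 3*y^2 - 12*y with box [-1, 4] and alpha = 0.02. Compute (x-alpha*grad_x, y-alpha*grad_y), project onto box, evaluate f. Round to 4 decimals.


Step 1: Compute gradient at (-1.3988, 2.9226).
grad_x = 2*6*-1.3988 + 6 = -10.7856
grad_y = 2*3*2.9226 - 12 = 5.5356
Step 2: Gradient step.
x_raw = -1.3988 - 0.02*-10.7856 = -1.1831
y_raw = 2.9226 - 0.02*5.5356 = 2.8119
Step 3: Project onto [-1, 4].
x_proj = clip(-1.1831) = -1.0
y_proj = clip(2.8119) = 2.8119
Step 4: Evaluate f.
f(-1.0, 2.8119) = -10.0225


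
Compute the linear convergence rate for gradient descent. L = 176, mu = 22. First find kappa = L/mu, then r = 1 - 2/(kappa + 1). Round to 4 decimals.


Step 1: Compute the condition number.
kappa = L/mu = 176/22 = 8.0
Step 2: Compute the convergence rate.
r = 1 - 2/(kappa + 1) = 1 - 2*mu/(L + mu) = (L - mu)/(L + mu) = 154/198 = 0.7778


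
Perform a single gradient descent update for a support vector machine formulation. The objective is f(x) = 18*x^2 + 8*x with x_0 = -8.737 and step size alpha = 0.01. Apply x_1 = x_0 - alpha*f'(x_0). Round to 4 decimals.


We compute the gradient at x_0 and apply the update.
f'(x) = 36*x + 8
f'(-8.737) = 36*-8.737 + 8 = -306.532
x_1 = -8.737 - 0.01*-306.532 = -5.6717


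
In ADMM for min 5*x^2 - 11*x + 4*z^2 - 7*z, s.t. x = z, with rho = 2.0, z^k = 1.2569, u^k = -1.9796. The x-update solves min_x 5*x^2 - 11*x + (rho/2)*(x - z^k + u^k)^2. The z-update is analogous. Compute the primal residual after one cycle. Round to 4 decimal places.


ADMM iteration with rho = 2.0, z^k = 1.2569, u^k = -1.9796
Step 1: x-update.
Minimize 5*x^2 - 11*x + (2.0/2)*(x - 1.2569 - 1.9796)^2
FOC: (2*5 + 2.0)*x = 11 + 2.0*(1.2569 + 1.9796)
x^{k+1} = 1.4561
Step 2: z-update.
Minimize 4*z^2 - 7*z + (2.0/2)*(1.4561 - z - 1.9796)^2
FOC: (2*4 + 2.0)*z = 7 + 2.0*(1.4561 - 1.9796)
z^{k+1} = 0.5953
Step 3: u-update.
u^{k+1} = -1.9796 + 1.4561 - 0.5953 = -1.1188
Step 4: Primal residual = |1.4561 - 0.5953| = 0.8608


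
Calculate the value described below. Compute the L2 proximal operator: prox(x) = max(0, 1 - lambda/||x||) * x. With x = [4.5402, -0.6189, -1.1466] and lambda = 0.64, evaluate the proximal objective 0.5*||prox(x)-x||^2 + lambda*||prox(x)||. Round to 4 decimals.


Step 1: Compute ||x||.
||x|| = 4.7235
Step 2: Compute scaling factor.
scale = max(0, 1 - 0.64/4.7235) = 0.8645
Step 3: prox(x) = [3.925, -0.535, -0.9912]
||prox(x)|| = 4.0835
Step 4: Proximal objective.
0.5*||prox-x||^2 = 0.2048
lambda*||prox|| = 2.6134
Total = 2.8182


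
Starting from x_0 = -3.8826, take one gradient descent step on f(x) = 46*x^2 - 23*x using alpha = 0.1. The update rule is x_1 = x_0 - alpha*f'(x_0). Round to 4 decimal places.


We compute the gradient at x_0 and apply the update.
f'(x) = 92*x - 23
f'(-3.8826) = 92*-3.8826 - 23 = -380.1992
x_1 = -3.8826 - 0.1*-380.1992 = 34.1373


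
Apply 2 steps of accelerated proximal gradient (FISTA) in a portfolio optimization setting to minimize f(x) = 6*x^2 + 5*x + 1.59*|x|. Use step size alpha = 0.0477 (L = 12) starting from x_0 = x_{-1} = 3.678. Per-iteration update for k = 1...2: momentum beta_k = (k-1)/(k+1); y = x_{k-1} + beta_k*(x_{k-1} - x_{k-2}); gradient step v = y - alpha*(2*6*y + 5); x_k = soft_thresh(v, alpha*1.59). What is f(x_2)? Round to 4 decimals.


FISTA on f(x) = 6*x^2 + 5*x + 1.59*|x|
L = 12, alpha = 0.0477
Iteration 1: beta = 0.0, y = 3.678 + 0.0*(3.678 - 3.678) = 3.678
  grad(y) = 49.136, v = y - alpha*grad = 1.3342
  prox(v) = soft_thresh(1.3342, 0.0758) = 1.2584
Iteration 2: beta = 0.3333, y = 1.2584 + 0.3333*(1.2584 - 3.678) = 0.4518
  grad(y) = 10.4219, v = y - alpha*grad = -0.0453
  prox(v) = soft_thresh(-0.0453, 0.0758) = 0.0
f(x_2) = 6*0.0^2 + 5*0.0 + 1.59*|0.0| = 0.0


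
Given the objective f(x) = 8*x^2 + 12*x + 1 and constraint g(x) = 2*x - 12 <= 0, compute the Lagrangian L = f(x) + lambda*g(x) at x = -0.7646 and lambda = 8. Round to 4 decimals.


Step 1: Evaluate f(x).
f(-0.7646) = 8*(-0.7646)^2 + 12*(-0.7646) + 1 = -3.4983
Step 2: Evaluate g(x).
g(-0.7646) = 2*-0.7646 - 12 = -13.5292
Step 3: Compute Lagrangian.
L = -3.4983 + 8*-13.5292 = -111.7319


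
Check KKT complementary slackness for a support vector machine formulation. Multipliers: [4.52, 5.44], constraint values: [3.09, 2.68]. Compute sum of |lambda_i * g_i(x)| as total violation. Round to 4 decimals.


KKT complementary slackness check:
lambda_1 * g_1 = 4.52 * 3.09 = 13.9668
lambda_2 * g_2 = 5.44 * 2.68 = 14.5792
Total violation = 13.9668 + 14.5792 = 28.546


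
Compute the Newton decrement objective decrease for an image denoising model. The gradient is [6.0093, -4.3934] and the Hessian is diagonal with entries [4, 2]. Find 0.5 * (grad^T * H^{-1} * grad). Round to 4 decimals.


Step 1: H is diagonal, so H^(-1) * g = [1.5023, -2.1967].
Step 2: g^T H^(-1) g = sum_i g_i^2 / H_ii
  = (6.0093)^2/4 + (-4.3934)^2/2
  = 9.0279 + 9.651 = 18.6789
Step 3: Objective decrease = 0.5 * g^T H^(-1) g = 9.3395


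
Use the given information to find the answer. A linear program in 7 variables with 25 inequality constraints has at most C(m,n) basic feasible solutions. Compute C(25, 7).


Each vertex corresponds to some choice of n active constraints out of m, so the number of vertices is at most C(m, n) = m! / (n!(m-n)!).
m = 25, n = 7
Numerator: 25 * 24 * 23 * 22 * 21 * 20 * 19
Denominator: 7! = 5040
C(25, 7) = 480700


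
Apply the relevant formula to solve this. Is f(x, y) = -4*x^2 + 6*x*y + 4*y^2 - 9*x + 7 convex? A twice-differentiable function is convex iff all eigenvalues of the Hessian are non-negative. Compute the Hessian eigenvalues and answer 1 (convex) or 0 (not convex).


The Hessian of f(x,y) = -4*x^2 + 6*x*y + 4*y^2 - 9*x + 7 is:
H = [[-8, 6], [6, 8]]
Trace = -8 + 8 = 0
Determinant = -8*8 - (6)^2 = -100
Discriminant = (0)^2 - 4*-100 = 400.0
Eigenvalues: lambda_1 = -10.0, lambda_2 = 10.0
The function is not convex.

0


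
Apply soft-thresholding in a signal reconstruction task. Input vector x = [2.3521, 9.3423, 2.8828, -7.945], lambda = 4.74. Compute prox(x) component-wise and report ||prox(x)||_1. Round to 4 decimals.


Soft-thresholding with lambda = 4.74:
prox(2.3521) = sign(2.3521)*max(|2.3521| - 4.74, 0) = 0.0
prox(9.3423) = sign(9.3423)*max(|9.3423| - 4.74, 0) = 4.6023
prox(2.8828) = sign(2.8828)*max(|2.8828| - 4.74, 0) = 0.0
prox(-7.945) = sign(-7.945)*max(|-7.945| - 4.74, 0) = -3.205
prox(x) = [0.0, 4.6023, 0.0, -3.205]
||prox(x)||_1 = 0.0 + 4.6023 + 0.0 + 3.205 = 7.8073


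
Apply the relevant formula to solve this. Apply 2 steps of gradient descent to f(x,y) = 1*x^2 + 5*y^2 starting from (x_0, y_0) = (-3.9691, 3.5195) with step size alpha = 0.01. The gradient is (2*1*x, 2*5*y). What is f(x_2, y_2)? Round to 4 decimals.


Gradient descent on f(x,y) = 1*x^2 + 5*y^2.
Starting point: (-3.9691, 3.5195), alpha = 0.01
Step 1: grad_x = 2*1*-3.9691 = -7.9382, grad_y = 2*5*3.5195 = 35.195
  x_1 = -3.9691 - 0.01*-7.9382 = -3.8897
  y_1 = 3.5195 - 0.01*35.195 = 3.1676
Step 2: grad_x = 2*1*-3.8897 = -7.7794, grad_y = 2*5*3.1676 = 31.6755
  x_2 = -3.8897 - 0.01*-7.7794 = -3.8119
  y_2 = 3.1676 - 0.01*31.6755 = 2.8508
f(-3.8119, 2.8508) = 1*(-3.8119)^2 + 5*2.8508^2 = 55.1659


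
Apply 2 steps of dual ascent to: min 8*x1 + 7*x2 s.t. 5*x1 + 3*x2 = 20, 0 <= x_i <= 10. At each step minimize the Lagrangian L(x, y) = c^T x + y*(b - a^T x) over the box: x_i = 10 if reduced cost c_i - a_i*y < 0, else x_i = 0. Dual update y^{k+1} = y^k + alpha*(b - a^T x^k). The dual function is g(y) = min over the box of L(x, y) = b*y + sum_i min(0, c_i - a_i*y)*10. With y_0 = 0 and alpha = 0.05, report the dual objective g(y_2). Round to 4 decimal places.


Dual ascent for LP: min 8*x1 + 7*x2, 5*x1 + 3*x2 = 20, 0 <= x_i <= 10
Step 1: y^k = 0.0, reduced costs: (8.0, 7.0)
  x^k = (0.0, 0.0), subgradient = b - a^T x = 20.0
  y^{k+1} = 0.0 + 0.05*20.0 = 1.0
Step 2: y^k = 1.0, reduced costs: (3.0, 4.0)
  x^k = (0.0, 0.0), subgradient = b - a^T x = 20.0
  y^{k+1} = 1.0 + 0.05*20.0 = 2.0
Dual objective at y_2 = 2.0: reduced costs (-2.0, 1.0), box minimizer x = (10.0, 0.0)
g(y_2) = b*y + (c1 - a1*y)*x1 + (c2 - a2*y)*x2 = 20*2.0 + (-2.0)*10.0 + 1.0*0.0 = 40.0 - 20.0 + 0.0 = 20.0


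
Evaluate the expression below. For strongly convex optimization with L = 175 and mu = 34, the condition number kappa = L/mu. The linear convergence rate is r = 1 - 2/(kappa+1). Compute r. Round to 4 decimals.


Step 1: Compute the condition number.
kappa = L/mu = 175/34 = 5.1471
Step 2: Compute the convergence rate.
r = 1 - 2/(kappa + 1) = 1 - 2*mu/(L + mu) = (L - mu)/(L + mu) = 141/209 = 0.6746


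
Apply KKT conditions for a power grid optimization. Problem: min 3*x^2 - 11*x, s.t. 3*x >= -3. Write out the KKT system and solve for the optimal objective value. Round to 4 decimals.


Step 1: Try lambda = 0 (constraint inactive).
Stationarity: 2*3*x - 11 = 0
x* = 11/(2*3) = 11/6 = 1.8333 (rounded; the exact value 11/6 is used below)
Check constraint: 3*1.8333 = 5.4999 >= -3 -- satisfied.
Step 2: Compute optimal value.
f(x*) = 3*(11/6)^2 - 11*(11/6) = -10.0833


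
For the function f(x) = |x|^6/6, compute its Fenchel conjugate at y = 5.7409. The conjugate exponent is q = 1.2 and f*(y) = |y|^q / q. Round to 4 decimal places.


The conjugate exponent q satisfies 1/p + 1/q = 1.
p = 6, so q = 6/(6 - 1) = 1.2
|y|^q = 5.7409^1.2 = 8.1428
f*(5.7409) = 8.1428 / 1.2 = 6.7857


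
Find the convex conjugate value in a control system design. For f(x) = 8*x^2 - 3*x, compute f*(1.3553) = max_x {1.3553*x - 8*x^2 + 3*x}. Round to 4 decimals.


f*(y) = sup_x {y*x - a*x^2 - b*x} = sup_x {(y-b)*x - a*x^2}
FOC: (y - b) - 2a*x = 0 => x* = (y - b)/(2a)
x* = (1.3553 + 3)/(2*8) = 0.2722
f*(1.3553) = (y-b)^2/(4a) = (1.3553 + 3)^2/(4*8)
= 18.9686/32 = 0.5928


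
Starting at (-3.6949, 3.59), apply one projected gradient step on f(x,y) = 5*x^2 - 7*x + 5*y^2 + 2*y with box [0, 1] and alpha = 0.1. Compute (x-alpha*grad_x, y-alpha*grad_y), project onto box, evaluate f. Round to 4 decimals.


Step 1: Compute gradient at (-3.6949, 3.59).
grad_x = 2*5*-3.6949 - 7 = -43.949
grad_y = 2*5*3.59 + 2 = 37.9
Step 2: Gradient step.
x_raw = -3.6949 - 0.1*-43.949 = 0.7
y_raw = 3.59 - 0.1*37.9 = -0.2
Step 3: Project onto [0, 1].
x_proj = clip(0.7) = 0.7
y_proj = clip(-0.2) = 0.0
Step 4: Evaluate f.
f(0.7, 0.0) = -2.45


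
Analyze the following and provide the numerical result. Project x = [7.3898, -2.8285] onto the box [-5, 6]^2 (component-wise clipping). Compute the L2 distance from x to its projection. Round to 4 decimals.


Project each component onto [-5, 6].
clip(7.3898) = 6.0, clip(-2.8285) = -2.8285
Projection = [6.0, -2.8285]
Squared diffs: [1.9315, 0.0]
Distance = sqrt(1.9315) = 1.3898


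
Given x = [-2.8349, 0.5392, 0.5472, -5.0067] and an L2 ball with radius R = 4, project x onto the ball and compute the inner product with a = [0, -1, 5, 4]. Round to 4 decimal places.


Step 1: Compute ||x|| (intermediates to 6 decimals).
||x|| = sqrt((-2.8349)^2 + 0.5392^2 + 0.5472^2 + (-5.0067)^2) = 5.804642
Step 2: Project.
Since ||x|| > R, scale = R/||x|| = 4/5.804642 = 0.689104, proj(x) = scale * x
proj(x) = [-1.953541, 0.371565, 0.377078, -3.450137]
Step 3: Dot product.
a^T * proj(x) = 0*(-1.953541) - 1*0.371565 + 5*0.377078 + 4*(-3.450137) = -12.2867


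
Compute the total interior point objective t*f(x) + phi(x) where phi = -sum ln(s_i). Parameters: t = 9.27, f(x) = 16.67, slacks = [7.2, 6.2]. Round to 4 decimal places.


Step 1: Compute log-barrier.
ln values: [1.9741, 1.8245]
phi = -(1.9741 + 1.8245) = -3.7986
Step 2: Compute augmented objective.
t*f(x) = 9.27*16.67 = 154.5309
Total = 154.5309 - 3.7986 = 150.7323


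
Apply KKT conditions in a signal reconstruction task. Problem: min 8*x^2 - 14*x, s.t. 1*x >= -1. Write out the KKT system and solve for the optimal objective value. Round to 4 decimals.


Step 1: Try lambda = 0 (constraint inactive).
Stationarity: 2*8*x - 14 = 0
x* = 14/(2*8) = 0.875
Check constraint: 1*0.875 = 0.875 >= -1 -- satisfied.
Step 2: Compute optimal value.
f(x*) = 8*0.875^2 - 14*0.875 = -6.125


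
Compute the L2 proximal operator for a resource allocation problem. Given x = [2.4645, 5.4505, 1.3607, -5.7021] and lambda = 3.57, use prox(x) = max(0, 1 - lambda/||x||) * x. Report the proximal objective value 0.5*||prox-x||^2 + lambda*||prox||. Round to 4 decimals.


Step 1: Compute ||x||.
||x|| = 8.3754
Step 2: Compute scaling factor.
scale = max(0, 1 - 3.57/8.3754) = 0.5738
Step 3: prox(x) = [1.414, 3.1272, 0.7807, -3.2716]
||prox(x)|| = 4.8054
Step 4: Proximal objective.
0.5*||prox-x||^2 = 6.3725
lambda*||prox|| = 17.1553
Total = 23.5277


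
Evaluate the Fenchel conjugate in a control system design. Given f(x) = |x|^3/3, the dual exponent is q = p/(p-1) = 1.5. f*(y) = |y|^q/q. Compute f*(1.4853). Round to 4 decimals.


The conjugate exponent q satisfies 1/p + 1/q = 1.
p = 3, so q = 3/(3 - 1) = 1.5
|y|^q = 1.4853^1.5 = 1.8102
f*(1.4853) = 1.8102 / 1.5 = 1.2068


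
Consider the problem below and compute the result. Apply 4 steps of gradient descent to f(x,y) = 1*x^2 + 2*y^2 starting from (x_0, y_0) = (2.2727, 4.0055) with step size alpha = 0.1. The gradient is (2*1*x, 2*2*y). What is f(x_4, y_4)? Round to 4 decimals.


Gradient descent on f(x,y) = 1*x^2 + 2*y^2.
Starting point: (2.2727, 4.0055), alpha = 0.1
Step 1: grad_x = 2*1*2.2727 = 4.5454, grad_y = 2*2*4.0055 = 16.022
  x_1 = 2.2727 - 0.1*4.5454 = 1.8182
  y_1 = 4.0055 - 0.1*16.022 = 2.4033
Step 2: grad_x = 2*1*1.8182 = 3.6363, grad_y = 2*2*2.4033 = 9.6132
  x_2 = 1.8182 - 0.1*3.6363 = 1.4545
  y_2 = 2.4033 - 0.1*9.6132 = 1.442
Step 3: grad_x = 2*1*1.4545 = 2.9091, grad_y = 2*2*1.442 = 5.7679
  x_3 = 1.4545 - 0.1*2.9091 = 1.1636
  y_3 = 1.442 - 0.1*5.7679 = 0.8652
Step 4: grad_x = 2*1*1.1636 = 2.3272, grad_y = 2*2*0.8652 = 3.4608
  x_4 = 1.1636 - 0.1*2.3272 = 0.9309
  y_4 = 0.8652 - 0.1*3.4608 = 0.5191
f(0.9309, 0.5191) = 1*0.9309^2 + 2*0.5191^2 = 1.4055


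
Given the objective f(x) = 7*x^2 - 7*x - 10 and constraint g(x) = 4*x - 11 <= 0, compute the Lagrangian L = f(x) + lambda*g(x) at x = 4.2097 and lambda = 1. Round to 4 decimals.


Step 1: Evaluate f(x).
f(4.2097) = 7*4.2097^2 - 7*4.2097 - 10 = 84.5831
Step 2: Evaluate g(x).
g(4.2097) = 4*4.2097 - 11 = 5.8388
Step 3: Compute Lagrangian.
L = 84.5831 + 1*5.8388 = 90.4219


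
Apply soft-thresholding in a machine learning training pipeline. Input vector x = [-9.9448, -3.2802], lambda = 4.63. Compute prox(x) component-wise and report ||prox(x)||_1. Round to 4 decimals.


Soft-thresholding with lambda = 4.63:
prox(-9.9448) = sign(-9.9448)*max(|-9.9448| - 4.63, 0) = -5.3148
prox(-3.2802) = sign(-3.2802)*max(|-3.2802| - 4.63, 0) = 0.0
prox(x) = [-5.3148, 0.0]
||prox(x)||_1 = 5.3148 + 0.0 = 5.3148


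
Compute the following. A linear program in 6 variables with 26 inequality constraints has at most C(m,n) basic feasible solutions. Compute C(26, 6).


Each vertex corresponds to some choice of n active constraints out of m, so the number of vertices is at most C(m, n) = m! / (n!(m-n)!).
m = 26, n = 6
Numerator: 26 * 25 * 24 * 23 * 22 * 21
Denominator: 6! = 720
C(26, 6) = 230230


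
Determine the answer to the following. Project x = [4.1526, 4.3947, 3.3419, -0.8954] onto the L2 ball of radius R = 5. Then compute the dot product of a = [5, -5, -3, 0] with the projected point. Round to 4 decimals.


Step 1: Compute ||x|| (intermediates to 6 decimals).
||x|| = sqrt(4.1526^2 + 4.3947^2 + 3.3419^2 + (-0.8954)^2) = 6.966169
Step 2: Project.
Since ||x|| > R, scale = R/||x|| = 5/6.966169 = 0.717755, proj(x) = scale * x
proj(x) = [2.980549, 3.154318, 2.398665, -0.642678]
Step 3: Dot product.
a^T * proj(x) = 5*2.980549 - 5*3.154318 - 3*2.398665 + 0*(-0.642678) = -8.0648


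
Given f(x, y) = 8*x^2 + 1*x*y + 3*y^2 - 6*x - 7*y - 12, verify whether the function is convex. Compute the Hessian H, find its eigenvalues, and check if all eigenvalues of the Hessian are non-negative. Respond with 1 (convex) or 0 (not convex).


The Hessian of f(x,y) = 8*x^2 + 1*x*y + 3*y^2 - 6*x - 7*y - 12 is:
H = [[16, 1], [1, 6]]
Trace = 16 + 6 = 22
Determinant = 16*6 - (1)^2 = 95
Discriminant = (22)^2 - 4*95 = 104.0
Eigenvalues: lambda_1 = 5.901, lambda_2 = 16.099
The function is convex.

1


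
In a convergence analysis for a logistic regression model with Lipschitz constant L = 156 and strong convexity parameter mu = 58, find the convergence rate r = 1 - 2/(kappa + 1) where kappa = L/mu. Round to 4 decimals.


Step 1: Compute the condition number.
kappa = L/mu = 156/58 = 2.6897
Step 2: Compute the convergence rate.
r = 1 - 2/(kappa + 1) = 1 - 2*mu/(L + mu) = (L - mu)/(L + mu) = 98/214 = 0.4579


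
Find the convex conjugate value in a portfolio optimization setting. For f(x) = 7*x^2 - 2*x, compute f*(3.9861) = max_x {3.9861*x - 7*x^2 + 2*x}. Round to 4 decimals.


f*(y) = sup_x {y*x - a*x^2 - b*x} = sup_x {(y-b)*x - a*x^2}
FOC: (y - b) - 2a*x = 0 => x* = (y - b)/(2a)
x* = (3.9861 + 2)/(2*7) = 0.4276
f*(3.9861) = (y-b)^2/(4a) = (3.9861 + 2)^2/(4*7)
= 35.8334/28 = 1.2798


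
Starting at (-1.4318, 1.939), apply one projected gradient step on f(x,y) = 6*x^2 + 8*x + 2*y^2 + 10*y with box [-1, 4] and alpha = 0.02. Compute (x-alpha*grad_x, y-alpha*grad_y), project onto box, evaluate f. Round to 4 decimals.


Step 1: Compute gradient at (-1.4318, 1.939).
grad_x = 2*6*-1.4318 + 8 = -9.1816
grad_y = 2*2*1.939 + 10 = 17.756
Step 2: Gradient step.
x_raw = -1.4318 - 0.02*-9.1816 = -1.2482
y_raw = 1.939 - 0.02*17.756 = 1.5839
Step 3: Project onto [-1, 4].
x_proj = clip(-1.2482) = -1.0
y_proj = clip(1.5839) = 1.5839
Step 4: Evaluate f.
f(-1.0, 1.5839) = 18.8562


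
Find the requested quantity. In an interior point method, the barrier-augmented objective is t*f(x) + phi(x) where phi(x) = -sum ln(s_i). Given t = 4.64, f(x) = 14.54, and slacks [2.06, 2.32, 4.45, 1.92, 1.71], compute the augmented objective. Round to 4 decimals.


Step 1: Compute log-barrier.
ln values: [0.7227, 0.8416, 1.4929, 0.6523, 0.5365]
phi = -(0.7227 + 0.8416 + 1.4929 + 0.6523 + 0.5365) = -4.246
Step 2: Compute augmented objective.
t*f(x) = 4.64*14.54 = 67.4656
Total = 67.4656 - 4.246 = 63.2196


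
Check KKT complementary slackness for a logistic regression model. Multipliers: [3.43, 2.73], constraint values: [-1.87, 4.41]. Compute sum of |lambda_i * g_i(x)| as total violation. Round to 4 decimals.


KKT complementary slackness check:
lambda_1 * g_1 = 3.43 * -1.87 = -6.4141
lambda_2 * g_2 = 2.73 * 4.41 = 12.0393
Total violation = 6.4141 + 12.0393 = 18.4534


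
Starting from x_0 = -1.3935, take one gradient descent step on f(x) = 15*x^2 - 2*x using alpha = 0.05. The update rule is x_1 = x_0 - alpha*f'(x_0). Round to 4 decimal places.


We compute the gradient at x_0 and apply the update.
f'(x) = 30*x - 2
f'(-1.3935) = 30*-1.3935 - 2 = -43.805
x_1 = -1.3935 - 0.05*-43.805 = 0.7968


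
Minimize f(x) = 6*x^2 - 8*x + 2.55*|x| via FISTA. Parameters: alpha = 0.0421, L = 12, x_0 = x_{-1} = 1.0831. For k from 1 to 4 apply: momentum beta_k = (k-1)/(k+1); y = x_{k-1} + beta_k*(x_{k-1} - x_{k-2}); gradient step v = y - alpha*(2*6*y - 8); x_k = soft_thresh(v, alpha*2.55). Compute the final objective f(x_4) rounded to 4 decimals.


FISTA on f(x) = 6*x^2 - 8*x + 2.55*|x|
L = 12, alpha = 0.0421
Iteration 1: beta = 0.0, y = 1.0831 + 0.0*(1.0831 - 1.0831) = 1.0831
  grad(y) = 4.9972, v = y - alpha*grad = 0.8727
  prox(v) = soft_thresh(0.8727, 0.1074) = 0.7654
Iteration 2: beta = 0.3333, y = 0.7654 + 0.3333*(0.7654 - 1.0831) = 0.6595
  grad(y) = -0.0866, v = y - alpha*grad = 0.6631
  prox(v) = soft_thresh(0.6631, 0.1074) = 0.5557
Iteration 3: beta = 0.5, y = 0.5557 + 0.5*(0.5557 - 0.7654) = 0.4509
  grad(y) = -2.5888, v = y - alpha*grad = 0.5599
  prox(v) = soft_thresh(0.5599, 0.1074) = 0.4526
Iteration 4: beta = 0.6, y = 0.4526 + 0.6*(0.4526 - 0.5557) = 0.3907
  grad(y) = -3.3121, v = y - alpha*grad = 0.5301
  prox(v) = soft_thresh(0.5301, 0.1074) = 0.4227
f(x_4) = 6*0.4227^2 - 8*0.4227 + 2.55*|0.4227| = -1.2317


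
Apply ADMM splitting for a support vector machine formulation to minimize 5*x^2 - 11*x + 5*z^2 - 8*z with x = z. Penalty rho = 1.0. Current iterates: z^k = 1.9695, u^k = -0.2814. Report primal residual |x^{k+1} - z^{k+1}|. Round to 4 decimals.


ADMM iteration with rho = 1.0, z^k = 1.9695, u^k = -0.2814
Step 1: x-update.
Minimize 5*x^2 - 11*x + (1.0/2)*(x - 1.9695 - 0.2814)^2
FOC: (2*5 + 1.0)*x = 11 + 1.0*(1.9695 + 0.2814)
x^{k+1} = 1.2046
Step 2: z-update.
Minimize 5*z^2 - 8*z + (1.0/2)*(1.2046 - z - 0.2814)^2
FOC: (2*5 + 1.0)*z = 8 + 1.0*(1.2046 - 0.2814)
z^{k+1} = 0.8112
Step 3: u-update.
u^{k+1} = -0.2814 + 1.2046 - 0.8112 = 0.112
Step 4: Primal residual = |1.2046 - 0.8112| = 0.3934


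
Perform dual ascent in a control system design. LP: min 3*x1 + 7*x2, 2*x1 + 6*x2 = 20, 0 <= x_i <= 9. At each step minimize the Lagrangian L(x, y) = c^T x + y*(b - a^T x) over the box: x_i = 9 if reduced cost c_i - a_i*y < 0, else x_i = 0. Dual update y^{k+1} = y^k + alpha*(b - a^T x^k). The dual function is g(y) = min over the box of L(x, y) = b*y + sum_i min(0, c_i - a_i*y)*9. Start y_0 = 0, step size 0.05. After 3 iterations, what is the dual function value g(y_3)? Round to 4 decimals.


Dual ascent for LP: min 3*x1 + 7*x2, 2*x1 + 6*x2 = 20, 0 <= x_i <= 9
Step 1: y^k = 0.0, reduced costs: (3.0, 7.0)
  x^k = (0.0, 0.0), subgradient = b - a^T x = 20.0
  y^{k+1} = 0.0 + 0.05*20.0 = 1.0
Step 2: y^k = 1.0, reduced costs: (1.0, 1.0)
  x^k = (0.0, 0.0), subgradient = b - a^T x = 20.0
  y^{k+1} = 1.0 + 0.05*20.0 = 2.0
Step 3: y^k = 2.0, reduced costs: (-1.0, -5.0)
  x^k = (9.0, 9.0), subgradient = b - a^T x = -52.0
  y^{k+1} = 2.0 + 0.05*-52.0 = -0.6
Dual objective at y_3 = -0.6: reduced costs (4.2, 10.6), box minimizer x = (0.0, 0.0)
g(y_3) = b*y + (c1 - a1*y)*x1 + (c2 - a2*y)*x2 = 20*(-0.6) + 4.2*0.0 + 10.6*0.0 = -12.0 + 0.0 + 0.0 = -12.0


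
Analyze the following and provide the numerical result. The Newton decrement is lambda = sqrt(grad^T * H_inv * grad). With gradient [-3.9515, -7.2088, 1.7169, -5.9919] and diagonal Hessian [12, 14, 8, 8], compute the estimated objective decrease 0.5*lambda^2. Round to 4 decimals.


Step 1: H is diagonal, so H^(-1) * g = [-0.3293, -0.5149, 0.2146, -0.749].
Step 2: g^T H^(-1) g = sum_i g_i^2 / H_ii
  = (-3.9515)^2/12 + (-7.2088)^2/14 + (1.7169)^2/8 + (-5.9919)^2/8
  = 1.3012 + 3.7119 + 0.3685 + 4.4879 = 9.8694
Step 3: Objective decrease = 0.5 * g^T H^(-1) g = 4.9347


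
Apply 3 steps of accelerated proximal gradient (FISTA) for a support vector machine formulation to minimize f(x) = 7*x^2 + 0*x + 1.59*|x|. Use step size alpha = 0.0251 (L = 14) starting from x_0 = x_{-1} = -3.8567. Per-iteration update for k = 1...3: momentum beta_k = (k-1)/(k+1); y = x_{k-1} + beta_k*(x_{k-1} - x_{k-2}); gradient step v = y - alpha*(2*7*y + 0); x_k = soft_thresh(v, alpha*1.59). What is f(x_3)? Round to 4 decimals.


FISTA on f(x) = 7*x^2 + 0*x + 1.59*|x|
L = 14, alpha = 0.0251
Iteration 1: beta = 0.0, y = -3.8567 + 0.0*(-3.8567 + 3.8567) = -3.8567
  grad(y) = -53.9938, v = y - alpha*grad = -2.5015
  prox(v) = soft_thresh(-2.5015, 0.0399) = -2.4615
Iteration 2: beta = 0.3333, y = -2.4615 + 0.3333*(-2.4615 + 3.8567) = -1.9965
  grad(y) = -27.9509, v = y - alpha*grad = -1.2949
  prox(v) = soft_thresh(-1.2949, 0.0399) = -1.255
Iteration 3: beta = 0.5, y = -1.255 + 0.5*(-1.255 + 2.4615) = -0.6518
  grad(y) = -9.1246, v = y - alpha*grad = -0.4227
  prox(v) = soft_thresh(-0.4227, 0.0399) = -0.3828
f(x_3) = 7*(-0.3828)^2 + 0*(-0.3828) + 1.59*|-0.3828| = 1.6345


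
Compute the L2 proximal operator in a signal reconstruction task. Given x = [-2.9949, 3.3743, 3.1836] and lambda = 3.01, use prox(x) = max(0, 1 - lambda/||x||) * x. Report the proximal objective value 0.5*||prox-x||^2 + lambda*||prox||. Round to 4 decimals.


Step 1: Compute ||x||.
||x|| = 5.5218
Step 2: Compute scaling factor.
scale = max(0, 1 - 3.01/5.5218) = 0.4549
Step 3: prox(x) = [-1.3624, 1.5349, 1.4482]
||prox(x)|| = 2.5118
Step 4: Proximal objective.
0.5*||prox-x||^2 = 4.5301
lambda*||prox|| = 7.5605
Total = 12.0907


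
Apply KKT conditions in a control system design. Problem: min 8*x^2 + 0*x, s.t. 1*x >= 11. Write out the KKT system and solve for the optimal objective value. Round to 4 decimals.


Step 1: Try lambda = 0 (constraint inactive).
x_unc = 0/(2*8) = 0.0
Check: 1*0.0 = 0.0 < 11 -- violated!
Step 2: Constraint must be active: 1*x = 11
x* = 11/1 = 11.0
lambda = (2*8*11.0 + 0)/1 = 176.0
Step 3: Compute optimal value.
f(x*) = 8*11.0^2 + 0*11.0 = 968.0


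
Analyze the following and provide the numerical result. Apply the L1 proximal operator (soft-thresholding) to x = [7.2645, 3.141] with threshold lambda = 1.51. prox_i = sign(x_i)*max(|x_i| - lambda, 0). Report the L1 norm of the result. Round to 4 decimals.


Soft-thresholding with lambda = 1.51:
prox(7.2645) = sign(7.2645)*max(|7.2645| - 1.51, 0) = 5.7545
prox(3.141) = sign(3.141)*max(|3.141| - 1.51, 0) = 1.631
prox(x) = [5.7545, 1.631]
||prox(x)||_1 = 5.7545 + 1.631 = 7.3855


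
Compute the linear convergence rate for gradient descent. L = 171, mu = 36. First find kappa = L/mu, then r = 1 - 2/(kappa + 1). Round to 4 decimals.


Step 1: Compute the condition number.
kappa = L/mu = 171/36 = 4.75
Step 2: Compute the convergence rate.
r = 1 - 2/(kappa + 1) = 1 - 2*mu/(L + mu) = (L - mu)/(L + mu) = 135/207 = 0.6522


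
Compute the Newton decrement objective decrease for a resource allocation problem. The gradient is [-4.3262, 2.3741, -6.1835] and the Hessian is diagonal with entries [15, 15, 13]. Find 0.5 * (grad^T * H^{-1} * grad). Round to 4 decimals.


Step 1: H is diagonal, so H^(-1) * g = [-0.2884, 0.1583, -0.4757].
Step 2: g^T H^(-1) g = sum_i g_i^2 / H_ii
  = (-4.3262)^2/15 + (2.3741)^2/15 + (-6.1835)^2/13
  = 1.2477 + 0.3758 + 2.9412 = 4.5647
Step 3: Objective decrease = 0.5 * g^T H^(-1) g = 2.2823


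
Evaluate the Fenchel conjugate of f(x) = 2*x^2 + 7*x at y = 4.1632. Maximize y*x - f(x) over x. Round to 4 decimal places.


f*(y) = sup_x {y*x - a*x^2 - b*x} = sup_x {(y-b)*x - a*x^2}
FOC: (y - b) - 2a*x = 0 => x* = (y - b)/(2a)
x* = (4.1632 - 7)/(2*2) = -0.7092
f*(4.1632) = (y-b)^2/(4a) = (4.1632 - 7)^2/(4*2)
= 8.0474/8 = 1.0059


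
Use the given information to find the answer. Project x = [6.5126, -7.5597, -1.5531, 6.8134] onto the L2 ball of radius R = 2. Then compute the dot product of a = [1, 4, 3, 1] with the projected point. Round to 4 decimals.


Step 1: Compute ||x|| (intermediates to 6 decimals).
||x|| = sqrt(6.5126^2 + (-7.5597)^2 + (-1.5531)^2 + 6.8134^2) = 12.181854
Step 2: Project.
Since ||x|| > R, scale = R/||x|| = 2/12.181854 = 0.164179, proj(x) = scale * x
proj(x) = [1.069232, -1.241144, -0.254986, 1.118617]
Step 3: Dot product.
a^T * proj(x) = 1*1.069232 + 4*(-1.241144) + 3*(-0.254986) + 1*1.118617 = -3.5417


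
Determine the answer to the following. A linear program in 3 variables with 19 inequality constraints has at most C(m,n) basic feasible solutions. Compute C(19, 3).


Each vertex corresponds to some choice of n active constraints out of m, so the number of vertices is at most C(m, n) = m! / (n!(m-n)!).
m = 19, n = 3
Numerator: 19 * 18 * 17
Denominator: 3! = 6
C(19, 3) = 969


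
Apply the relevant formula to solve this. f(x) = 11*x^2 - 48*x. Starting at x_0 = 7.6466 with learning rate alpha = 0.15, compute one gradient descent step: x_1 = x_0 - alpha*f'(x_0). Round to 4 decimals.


We compute the gradient at x_0 and apply the update.
f'(x) = 22*x - 48
f'(7.6466) = 22*7.6466 - 48 = 120.2252
x_1 = 7.6466 - 0.15*120.2252 = -10.3872


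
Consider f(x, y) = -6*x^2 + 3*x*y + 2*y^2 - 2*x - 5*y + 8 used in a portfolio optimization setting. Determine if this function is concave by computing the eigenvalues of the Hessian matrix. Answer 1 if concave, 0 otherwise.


The Hessian of f(x,y) = -6*x^2 + 3*x*y + 2*y^2 - 2*x - 5*y + 8 is:
H = [[-12, 3], [3, 4]]
Trace = -12 + 4 = -8
Determinant = -12*4 - (3)^2 = -57
Discriminant = (-8)^2 - 4*-57 = 292.0
Eigenvalues: lambda_1 = -12.544, lambda_2 = 4.544
The function is not concave.

0


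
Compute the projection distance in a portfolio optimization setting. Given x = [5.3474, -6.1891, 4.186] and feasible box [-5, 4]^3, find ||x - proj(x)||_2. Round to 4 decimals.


Project each component onto [-5, 4].
clip(5.3474) = 4.0, clip(-6.1891) = -5.0, clip(4.186) = 4.0
Projection = [4.0, -5.0, 4.0]
Squared diffs: [1.8155, 1.414, 0.0346]
Distance = sqrt(3.2641) = 1.8067
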